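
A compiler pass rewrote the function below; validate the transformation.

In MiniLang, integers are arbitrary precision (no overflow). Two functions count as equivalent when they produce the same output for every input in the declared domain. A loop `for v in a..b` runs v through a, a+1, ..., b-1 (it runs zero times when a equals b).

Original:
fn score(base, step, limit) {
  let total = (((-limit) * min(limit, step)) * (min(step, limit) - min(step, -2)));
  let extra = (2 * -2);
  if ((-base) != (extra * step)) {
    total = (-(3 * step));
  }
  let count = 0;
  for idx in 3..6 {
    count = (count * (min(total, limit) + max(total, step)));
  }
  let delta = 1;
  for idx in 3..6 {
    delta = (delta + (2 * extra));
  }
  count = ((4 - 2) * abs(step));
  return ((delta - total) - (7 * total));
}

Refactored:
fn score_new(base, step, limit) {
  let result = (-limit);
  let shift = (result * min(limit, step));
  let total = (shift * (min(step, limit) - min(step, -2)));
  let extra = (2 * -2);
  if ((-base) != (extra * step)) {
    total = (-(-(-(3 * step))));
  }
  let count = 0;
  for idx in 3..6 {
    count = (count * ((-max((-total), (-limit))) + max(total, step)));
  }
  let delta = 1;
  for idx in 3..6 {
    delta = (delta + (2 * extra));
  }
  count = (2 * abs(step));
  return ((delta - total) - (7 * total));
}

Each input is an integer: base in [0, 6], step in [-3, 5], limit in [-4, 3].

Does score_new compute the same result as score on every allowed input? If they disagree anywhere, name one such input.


Although arithmetic usage differs, and min/max/abs usage differs, and local variable names differ, and constant usage differs, and statement counts differ, 504/504 inputs agree.
verdict: equivalent


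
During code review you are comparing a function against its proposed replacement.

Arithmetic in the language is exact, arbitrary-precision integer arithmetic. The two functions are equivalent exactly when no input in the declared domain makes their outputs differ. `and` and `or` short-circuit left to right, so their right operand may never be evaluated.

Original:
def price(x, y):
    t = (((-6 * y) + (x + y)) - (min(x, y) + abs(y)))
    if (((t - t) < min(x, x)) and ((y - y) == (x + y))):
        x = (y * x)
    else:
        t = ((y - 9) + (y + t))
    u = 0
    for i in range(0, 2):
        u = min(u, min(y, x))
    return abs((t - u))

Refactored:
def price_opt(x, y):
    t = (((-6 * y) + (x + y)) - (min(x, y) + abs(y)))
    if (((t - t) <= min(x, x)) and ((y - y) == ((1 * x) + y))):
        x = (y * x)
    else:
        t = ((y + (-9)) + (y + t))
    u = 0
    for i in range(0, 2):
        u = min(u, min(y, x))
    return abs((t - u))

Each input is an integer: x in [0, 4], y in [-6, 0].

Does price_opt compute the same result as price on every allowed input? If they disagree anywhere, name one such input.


Input x=0, y=0: 9 from price versus 0 from price_opt.
verdict: not equivalent; witness: x=0, y=0


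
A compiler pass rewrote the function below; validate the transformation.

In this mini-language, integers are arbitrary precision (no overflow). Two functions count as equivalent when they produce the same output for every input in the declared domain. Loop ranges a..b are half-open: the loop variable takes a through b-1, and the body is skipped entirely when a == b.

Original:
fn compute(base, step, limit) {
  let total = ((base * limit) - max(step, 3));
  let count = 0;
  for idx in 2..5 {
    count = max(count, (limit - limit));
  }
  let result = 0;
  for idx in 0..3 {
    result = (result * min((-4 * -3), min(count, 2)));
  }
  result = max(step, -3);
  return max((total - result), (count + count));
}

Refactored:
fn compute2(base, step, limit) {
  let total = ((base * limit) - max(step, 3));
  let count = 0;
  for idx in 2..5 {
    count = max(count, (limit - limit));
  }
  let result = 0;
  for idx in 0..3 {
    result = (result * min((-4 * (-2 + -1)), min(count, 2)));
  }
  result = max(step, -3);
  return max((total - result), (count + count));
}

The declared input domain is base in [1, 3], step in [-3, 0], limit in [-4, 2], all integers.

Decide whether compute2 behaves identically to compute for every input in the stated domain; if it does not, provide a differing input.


Equivalent — the differences include arithmetic usage differs, and constant usage differs, yet no declared input distinguishes the two.
As a probe, take base=3, step=-3, limit=-3: compute runs total := -12 | count := 0 | iter idx=2: | count := 0 | iter idx=3: | count := 0 | iter idx=4: | count := 0 | result := 0 | iter idx=0: | result := 0 | iter idx=1: | result := 0 | iter idx=2: | result := 0 | result := -3 | result 0; compute2 runs total := -12 | count := 0 | iter idx=2: | count := 0 | iter idx=3: | count := 0 | iter idx=4: | count := 0 | result := 0 | iter idx=0: | result := 0 | iter idx=1: | result := 0 | iter idx=2: | result := 0 | result := -3 | result 0; both end at 0.
Sweeping the whole domain (84 inputs) finds no disagreement.
verdict: equivalent


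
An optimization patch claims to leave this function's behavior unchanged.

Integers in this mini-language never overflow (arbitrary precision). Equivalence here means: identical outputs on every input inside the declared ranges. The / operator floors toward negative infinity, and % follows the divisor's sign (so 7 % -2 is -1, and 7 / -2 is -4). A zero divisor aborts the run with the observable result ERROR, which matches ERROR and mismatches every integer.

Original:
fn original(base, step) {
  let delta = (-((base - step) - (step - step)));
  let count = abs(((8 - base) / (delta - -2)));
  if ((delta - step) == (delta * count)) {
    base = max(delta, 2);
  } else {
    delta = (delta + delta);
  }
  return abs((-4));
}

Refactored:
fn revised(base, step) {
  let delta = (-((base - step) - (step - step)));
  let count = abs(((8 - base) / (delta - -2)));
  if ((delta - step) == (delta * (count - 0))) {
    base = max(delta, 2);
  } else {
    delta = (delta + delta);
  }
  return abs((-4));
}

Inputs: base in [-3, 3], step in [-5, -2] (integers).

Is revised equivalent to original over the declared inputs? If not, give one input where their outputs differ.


Side by side, the visible changes include: arithmetic usage differs; constant usage differs.
One worked example (base=1, step=-3) — original: delta = -4; count = 4; ((delta - step) == (delta * count)) -> false; delta = -8; return 4; revised: delta = -4; count = 4; ((delta - step) == (delta * (count - 0))) -> false; delta = -8; return 4; agreement on 4.
An exhaustive pass over the 28 declared inputs shows identical outputs.
verdict: equivalent


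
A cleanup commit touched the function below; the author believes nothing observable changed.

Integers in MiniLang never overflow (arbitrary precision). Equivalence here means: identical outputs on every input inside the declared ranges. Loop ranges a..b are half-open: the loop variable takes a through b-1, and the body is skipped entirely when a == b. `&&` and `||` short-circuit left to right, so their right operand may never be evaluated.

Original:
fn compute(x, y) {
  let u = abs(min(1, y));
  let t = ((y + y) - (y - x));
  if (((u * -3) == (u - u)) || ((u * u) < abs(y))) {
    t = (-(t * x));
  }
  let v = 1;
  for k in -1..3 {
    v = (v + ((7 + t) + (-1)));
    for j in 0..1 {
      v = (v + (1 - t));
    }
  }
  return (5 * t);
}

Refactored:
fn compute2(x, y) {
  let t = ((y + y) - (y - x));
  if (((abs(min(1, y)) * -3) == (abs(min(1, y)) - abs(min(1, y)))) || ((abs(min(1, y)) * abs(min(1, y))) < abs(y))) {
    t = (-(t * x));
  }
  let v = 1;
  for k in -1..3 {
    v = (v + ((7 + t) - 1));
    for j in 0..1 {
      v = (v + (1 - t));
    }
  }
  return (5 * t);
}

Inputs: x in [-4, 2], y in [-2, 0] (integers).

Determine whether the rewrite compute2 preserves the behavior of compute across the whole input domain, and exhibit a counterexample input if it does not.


Comparing the listings, the differences include: constant usage differs; also statement counts differ; also min/max/abs usage differs; also arithmetic usage differs; also local variable names differ.
One worked example (x=-2, y=0) — compute: u becomes 0; next t becomes -2; next (((u * -3) == (u - u)) || ((u * u) < abs(y))) evaluates to true; next t becomes -4; next v becomes 1; next at k=-1:; next v becomes 3; next at j=0:; next v becomes 8; next at k=0:; next v becomes 10; next at j=0:; next v becomes 15; next at k=1:; next v becomes 17; next at j=0:; next v becomes 22; next at k=2:; next v becomes 24; next at j=0:; next v becomes 29; next final value -20; compute2: t becomes -2; next (((abs(min(1, y)) * -3) == (abs(min(1, y)) - abs(min(1, y)))) || ((abs(min(1, y)) * abs(min(1, y))) < abs(y))) evaluates to true; next t becomes -4; next v becomes 1; next at k=-1:; next v becomes 3; next at j=0:; next v becomes 8; next at k=0:; next v becomes 10; next at j=0:; next v becomes 15; next at k=1:; next v becomes 17; next at j=0:; next v becomes 22; next at k=2:; next v becomes 24; next at j=0:; next v becomes 29; next final value -20; agreement on -20.
Sweeping the whole domain (21 inputs) finds no disagreement.
verdict: equivalent


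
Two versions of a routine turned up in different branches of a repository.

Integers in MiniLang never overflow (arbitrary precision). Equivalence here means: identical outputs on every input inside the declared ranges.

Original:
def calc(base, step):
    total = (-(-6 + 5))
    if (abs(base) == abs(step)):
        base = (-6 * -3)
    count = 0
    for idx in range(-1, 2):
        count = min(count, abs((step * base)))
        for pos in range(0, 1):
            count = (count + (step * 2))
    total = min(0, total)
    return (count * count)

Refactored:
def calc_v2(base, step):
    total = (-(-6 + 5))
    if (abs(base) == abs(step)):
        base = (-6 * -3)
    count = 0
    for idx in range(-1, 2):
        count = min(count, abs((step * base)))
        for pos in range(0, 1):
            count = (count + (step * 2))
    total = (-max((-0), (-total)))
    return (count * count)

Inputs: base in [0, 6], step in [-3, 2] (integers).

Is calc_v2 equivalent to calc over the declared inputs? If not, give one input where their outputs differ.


Changes here: min/max/abs usage differs; the full 42-point sweep finds no disagreement.
verdict: equivalent


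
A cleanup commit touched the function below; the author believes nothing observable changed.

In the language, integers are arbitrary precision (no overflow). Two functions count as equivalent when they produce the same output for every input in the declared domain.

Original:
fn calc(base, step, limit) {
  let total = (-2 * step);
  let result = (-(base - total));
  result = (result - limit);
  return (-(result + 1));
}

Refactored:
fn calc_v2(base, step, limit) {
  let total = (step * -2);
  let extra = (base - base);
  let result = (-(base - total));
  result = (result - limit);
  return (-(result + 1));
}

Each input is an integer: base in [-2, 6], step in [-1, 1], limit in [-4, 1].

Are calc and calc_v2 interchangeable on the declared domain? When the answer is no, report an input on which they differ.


Equivalent. Among the additions is an assignment to `extra` whose value nothing reads, and its value is discarded.
An exhaustive pass over the 162 declared inputs shows identical outputs.
As a probe, take base=5, step=0, limit=0: calc runs total := 0 | result := -5 | result := -5 | result 4; calc_v2 runs total := 0 | extra := 0 | result := -5 | result := -5 | result 4; both end at 4.
verdict: equivalent


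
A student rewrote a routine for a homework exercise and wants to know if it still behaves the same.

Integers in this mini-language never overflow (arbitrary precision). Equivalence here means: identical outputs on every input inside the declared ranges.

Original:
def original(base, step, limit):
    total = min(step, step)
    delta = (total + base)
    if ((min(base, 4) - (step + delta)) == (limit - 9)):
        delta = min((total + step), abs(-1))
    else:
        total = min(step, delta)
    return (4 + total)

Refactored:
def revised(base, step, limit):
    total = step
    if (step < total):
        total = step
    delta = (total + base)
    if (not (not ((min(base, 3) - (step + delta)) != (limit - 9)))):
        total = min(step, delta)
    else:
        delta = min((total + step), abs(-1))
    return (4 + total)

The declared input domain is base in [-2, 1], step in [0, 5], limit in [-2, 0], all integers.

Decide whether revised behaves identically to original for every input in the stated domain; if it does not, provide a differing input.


Equivalent. The one real change (`4` became `3`) has no effect anywhere in the declared ranges.
Checked all 72 inputs in the declared domain: the outputs agree on every one.
Tracing base=0, step=1, limit=0: original: total becomes 1; next delta becomes 1; next ((min(base, 4) - (step + delta)) == (limit - 9)) evaluates to false; next total becomes 1; next final value 5 | revised: total becomes 1; next (step < total) evaluates to false; next delta becomes 1; next (not (not ((min(base, 3) - (step + delta)) != (limit - 9)))) evaluates to true; next total becomes 1; next final value 5 — matching result 5.
verdict: equivalent


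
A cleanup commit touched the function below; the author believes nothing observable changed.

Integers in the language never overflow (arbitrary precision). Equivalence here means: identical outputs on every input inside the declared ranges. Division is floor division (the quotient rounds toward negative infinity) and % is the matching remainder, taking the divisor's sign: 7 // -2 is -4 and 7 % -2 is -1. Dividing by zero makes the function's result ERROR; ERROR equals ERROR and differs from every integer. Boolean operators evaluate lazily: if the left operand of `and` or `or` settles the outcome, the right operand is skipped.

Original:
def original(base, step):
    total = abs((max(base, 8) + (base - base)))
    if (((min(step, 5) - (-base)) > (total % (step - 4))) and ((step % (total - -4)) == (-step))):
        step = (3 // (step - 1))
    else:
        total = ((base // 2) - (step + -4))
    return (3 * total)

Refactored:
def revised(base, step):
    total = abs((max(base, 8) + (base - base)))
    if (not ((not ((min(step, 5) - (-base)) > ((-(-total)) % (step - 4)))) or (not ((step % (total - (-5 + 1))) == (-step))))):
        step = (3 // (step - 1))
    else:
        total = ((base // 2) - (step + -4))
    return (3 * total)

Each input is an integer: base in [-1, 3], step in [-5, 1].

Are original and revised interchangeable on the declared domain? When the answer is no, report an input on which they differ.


Reading the diff, among the changes: constant usage differs, and arithmetic usage differs, and boolean connective usage differs.
As a probe, take base=0, step=0: original runs total = 8; (((min(step, 5) - (-base)) > (total % (step - 4))) and ((step % (total - -4)) == (-step))) -> false; total = 4; return 12; revised runs total = 8; (not ((not ((min(step, 5) - (-base)) > ((-(-total)) % (step - 4)))) or (not ((step % (total - (-5 + 1))) == (-step))))) -> false; total = 4; return 12; both end at 12.
Every one of the 35 inputs gives matching results.
verdict: equivalent


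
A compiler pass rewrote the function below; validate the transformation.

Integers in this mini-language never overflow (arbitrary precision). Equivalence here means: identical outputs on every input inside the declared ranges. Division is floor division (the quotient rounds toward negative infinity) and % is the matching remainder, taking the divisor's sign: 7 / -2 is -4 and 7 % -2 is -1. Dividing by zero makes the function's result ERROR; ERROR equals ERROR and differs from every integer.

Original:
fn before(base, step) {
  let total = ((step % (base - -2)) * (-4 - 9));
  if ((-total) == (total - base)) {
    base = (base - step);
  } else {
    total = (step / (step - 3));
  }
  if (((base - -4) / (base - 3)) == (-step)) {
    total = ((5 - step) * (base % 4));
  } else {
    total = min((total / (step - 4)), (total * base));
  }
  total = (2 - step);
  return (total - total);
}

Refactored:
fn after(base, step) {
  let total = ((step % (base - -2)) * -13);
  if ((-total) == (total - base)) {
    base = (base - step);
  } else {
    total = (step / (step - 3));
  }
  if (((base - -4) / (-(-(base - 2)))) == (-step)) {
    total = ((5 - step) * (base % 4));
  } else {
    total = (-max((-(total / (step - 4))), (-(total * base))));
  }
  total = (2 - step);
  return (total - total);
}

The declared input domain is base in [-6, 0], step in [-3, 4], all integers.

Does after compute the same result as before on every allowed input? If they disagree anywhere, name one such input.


These are not equivalent — on base=0, step=-2 the outputs split (0 vs ERROR).
before: total = 0; ((-total) == (total - base)) -> true; base = 2; (((base - -4) / (base - 3)) == (-step)) -> false; total = 0; total = 4; return 0
after: total = 0; ((-total) == (total - base)) -> true; base = 2; division by zero -> ERROR
verdict: not equivalent; witness: base=0, step=-2


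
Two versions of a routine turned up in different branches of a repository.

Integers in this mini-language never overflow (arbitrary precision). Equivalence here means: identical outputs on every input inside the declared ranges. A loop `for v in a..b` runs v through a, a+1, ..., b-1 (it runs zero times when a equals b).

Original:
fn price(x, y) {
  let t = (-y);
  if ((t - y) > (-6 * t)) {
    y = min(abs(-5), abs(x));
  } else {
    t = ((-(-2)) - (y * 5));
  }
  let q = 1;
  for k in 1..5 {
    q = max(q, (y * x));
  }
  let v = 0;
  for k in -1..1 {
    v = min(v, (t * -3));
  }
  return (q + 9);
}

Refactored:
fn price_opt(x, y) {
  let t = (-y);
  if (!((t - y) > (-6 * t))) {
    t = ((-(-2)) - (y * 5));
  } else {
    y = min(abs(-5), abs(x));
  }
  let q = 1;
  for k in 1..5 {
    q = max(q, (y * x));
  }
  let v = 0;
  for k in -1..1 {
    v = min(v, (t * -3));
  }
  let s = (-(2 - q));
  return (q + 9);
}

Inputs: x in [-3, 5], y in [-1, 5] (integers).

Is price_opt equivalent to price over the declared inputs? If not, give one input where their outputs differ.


This is a faithful refactor — local variable names differ; and constant usage differs; and arithmetic usage differs; and statement counts differ; and boolean connective usage differs, but the computed results match everywhere.
One worked example (x=2, y=5) — price: t becomes -5; next ((t - y) > (-6 * t)) evaluates to false; next t becomes -23; next q becomes 1; next at k=1:; next q becomes 10; next at k=2:; next q becomes 10; next at k=3:; next q becomes 10; next at k=4:; next q becomes 10; next v becomes 0; next at k=-1:; next v becomes 0; next at k=0:; next v becomes 0; next final value 19; price_opt: t becomes -5; next (!((t - y) > (-6 * t))) evaluates to true; next t becomes -23; next q becomes 1; next at k=1:; next q becomes 10; next at k=2:; next q becomes 10; next at k=3:; next q becomes 10; next at k=4:; next q becomes 10; next v becomes 0; next at k=-1:; next v becomes 0; next at k=0:; next v becomes 0; next s becomes 8; next final value 19; agreement on 19.
Checked all 63 inputs in the declared domain: the outputs agree on every one.
verdict: equivalent


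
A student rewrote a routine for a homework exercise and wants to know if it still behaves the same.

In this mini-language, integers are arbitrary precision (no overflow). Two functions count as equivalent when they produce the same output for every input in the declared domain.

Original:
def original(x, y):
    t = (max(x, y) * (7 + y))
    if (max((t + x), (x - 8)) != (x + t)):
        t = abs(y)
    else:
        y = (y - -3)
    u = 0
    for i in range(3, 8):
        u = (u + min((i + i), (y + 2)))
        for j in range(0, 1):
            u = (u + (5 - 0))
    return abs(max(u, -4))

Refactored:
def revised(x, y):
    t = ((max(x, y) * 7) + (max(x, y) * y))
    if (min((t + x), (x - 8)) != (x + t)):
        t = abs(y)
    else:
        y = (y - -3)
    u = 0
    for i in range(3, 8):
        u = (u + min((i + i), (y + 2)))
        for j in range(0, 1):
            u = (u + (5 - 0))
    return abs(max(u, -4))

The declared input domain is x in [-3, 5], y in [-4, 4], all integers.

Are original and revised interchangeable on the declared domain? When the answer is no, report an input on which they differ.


These are not equivalent — on x=-3, y=-4 the outputs split (15 vs 30).
original: t := -9 | (max((t + x), (x - 8)) != (x + t)): true | t := 4 | u := 0 | iter i=3: | u := -2 | iter j=0: | u := 3 | iter i=4: | u := 1 | iter j=0: | u := 6 | iter i=5: | u := 4 | iter j=0: | u := 9 | iter i=6: | u := 7 | iter j=0: | u := 12 | iter i=7: | u := 10 | iter j=0: | u := 15 | result 15
revised: t := -9 | (min((t + x), (x - 8)) != (x + t)): false | y := -1 | u := 0 | iter i=3: | u := 1 | iter j=0: | u := 6 | iter i=4: | u := 7 | iter j=0: | u := 12 | iter i=5: | u := 13 | iter j=0: | u := 18 | iter i=6: | u := 19 | iter j=0: | u := 24 | iter i=7: | u := 25 | iter j=0: | u := 30 | result 30
verdict: not equivalent; witness: x=-3, y=-4


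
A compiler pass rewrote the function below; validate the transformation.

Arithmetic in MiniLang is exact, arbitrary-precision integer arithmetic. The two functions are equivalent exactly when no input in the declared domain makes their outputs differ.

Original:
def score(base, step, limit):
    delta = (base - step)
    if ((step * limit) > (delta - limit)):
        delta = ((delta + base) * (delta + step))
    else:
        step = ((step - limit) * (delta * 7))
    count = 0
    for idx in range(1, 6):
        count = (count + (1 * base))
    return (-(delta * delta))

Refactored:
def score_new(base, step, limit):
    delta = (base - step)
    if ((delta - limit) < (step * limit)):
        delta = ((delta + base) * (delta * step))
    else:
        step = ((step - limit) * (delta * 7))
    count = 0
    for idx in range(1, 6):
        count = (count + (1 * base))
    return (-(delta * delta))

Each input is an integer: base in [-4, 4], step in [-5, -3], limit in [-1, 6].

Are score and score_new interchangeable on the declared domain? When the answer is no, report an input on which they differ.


Not equivalent: base=-4, step=-5, limit=-1 separates them (-144 vs -225).
score: delta becomes 1; next ((step * limit) > (delta - limit)) evaluates to true; next delta becomes 12; next count becomes 0; next at idx=1:; next count becomes -4; next at idx=2:; next count becomes -8; next at idx=3:; next count becomes -12; next at idx=4:; next count becomes -16; next at idx=5:; next count becomes -20; next final value -144
score_new: delta becomes 1; next ((delta - limit) < (step * limit)) evaluates to true; next delta becomes 15; next count becomes 0; next at idx=1:; next count becomes -4; next at idx=2:; next count becomes -8; next at idx=3:; next count becomes -12; next at idx=4:; next count becomes -16; next at idx=5:; next count becomes -20; next final value -225
verdict: not equivalent; witness: base=-4, step=-5, limit=-1


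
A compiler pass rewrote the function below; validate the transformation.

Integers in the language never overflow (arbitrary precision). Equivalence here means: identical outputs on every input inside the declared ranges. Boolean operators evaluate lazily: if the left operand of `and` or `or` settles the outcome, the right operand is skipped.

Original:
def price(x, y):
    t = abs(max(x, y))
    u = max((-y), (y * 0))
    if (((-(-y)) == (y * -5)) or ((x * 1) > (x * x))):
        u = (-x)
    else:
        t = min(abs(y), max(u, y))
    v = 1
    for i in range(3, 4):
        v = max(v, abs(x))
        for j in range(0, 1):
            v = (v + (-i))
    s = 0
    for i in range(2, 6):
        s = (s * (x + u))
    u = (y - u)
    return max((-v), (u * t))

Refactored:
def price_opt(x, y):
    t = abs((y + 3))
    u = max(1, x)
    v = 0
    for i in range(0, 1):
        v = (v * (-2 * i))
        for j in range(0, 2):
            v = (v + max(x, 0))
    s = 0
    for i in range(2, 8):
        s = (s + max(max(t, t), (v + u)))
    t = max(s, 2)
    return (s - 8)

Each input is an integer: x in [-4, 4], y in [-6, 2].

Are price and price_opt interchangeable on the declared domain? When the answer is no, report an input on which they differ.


Try x=-4, y=-6.
price: t := 4 | u := 6 | (((-(-y)) == (y * -5)) or ((x * 1) > (x * x))): false | t := 6 | v := 1 | iter i=3: | v := 4 | iter j=0: | v := 1 | s := 0 | iter i=2: | s := 0 | iter i=3: | s := 0 | iter i=4: | s := 0 | iter i=5: | s := 0 | u := -12 | result -1
price_opt: t := 3 | u := 1 | v := 0 | iter i=0: | v := 0 | iter j=0: | v := 0 | iter j=1: | v := 0 | s := 0 | iter i=2: | s := 3 | iter i=3: | s := 6 | iter i=4: | s := 9 | iter i=5: | s := 12 | iter i=6: | s := 15 | iter i=7: | s := 18 | t := 18 | result 10
-1 != 10, so the rewrite changes behavior.
verdict: not equivalent; witness: x=-4, y=-6


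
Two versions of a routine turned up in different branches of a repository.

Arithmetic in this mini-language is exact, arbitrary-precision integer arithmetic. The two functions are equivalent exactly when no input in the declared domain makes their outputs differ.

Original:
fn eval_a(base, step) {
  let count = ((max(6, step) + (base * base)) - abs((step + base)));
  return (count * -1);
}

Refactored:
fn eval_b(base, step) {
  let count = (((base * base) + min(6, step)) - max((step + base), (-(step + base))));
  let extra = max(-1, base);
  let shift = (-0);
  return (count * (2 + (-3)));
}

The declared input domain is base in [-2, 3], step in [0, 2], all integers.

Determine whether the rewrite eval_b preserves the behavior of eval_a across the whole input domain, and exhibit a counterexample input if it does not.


The rewrite breaks on base=-2, step=0, where the results are -8 and -2.
eval_a: count = 8; return -8
eval_b: count = 2; extra = -1; shift = 0; return -2
verdict: not equivalent; witness: base=-2, step=0


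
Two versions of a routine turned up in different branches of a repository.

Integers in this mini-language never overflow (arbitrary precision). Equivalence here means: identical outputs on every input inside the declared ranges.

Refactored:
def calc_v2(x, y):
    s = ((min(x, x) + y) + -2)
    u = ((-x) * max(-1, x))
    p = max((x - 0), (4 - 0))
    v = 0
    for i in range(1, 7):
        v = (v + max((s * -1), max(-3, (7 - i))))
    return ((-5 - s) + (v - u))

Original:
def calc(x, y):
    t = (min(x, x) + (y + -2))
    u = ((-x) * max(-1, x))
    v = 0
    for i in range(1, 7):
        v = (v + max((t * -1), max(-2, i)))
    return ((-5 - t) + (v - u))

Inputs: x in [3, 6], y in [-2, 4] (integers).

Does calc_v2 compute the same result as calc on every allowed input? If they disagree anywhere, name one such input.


Although `-2` became `-3`, no input in the stated domain can expose it.
Spot check at x=4, y=3 — calc: t becomes 5; next u becomes -16; next v becomes 0; next at i=1:; next v becomes 1; next at i=2:; next v becomes 3; next at i=3:; next v becomes 6; next at i=4:; next v becomes 10; next at i=5:; next v becomes 15; next at i=6:; next v becomes 21; next final value 27. calc_v2: s becomes 5; next u becomes -16; next p becomes 4; next v becomes 0; next at i=1:; next v becomes 6; next at i=2:; next v becomes 11; next at i=3:; next v becomes 15; next at i=4:; next v becomes 18; next at i=5:; next v becomes 20; next at i=6:; next v becomes 21; next final value 27. Both give 27.
Across all 28 domain points the two functions coincide.
verdict: equivalent


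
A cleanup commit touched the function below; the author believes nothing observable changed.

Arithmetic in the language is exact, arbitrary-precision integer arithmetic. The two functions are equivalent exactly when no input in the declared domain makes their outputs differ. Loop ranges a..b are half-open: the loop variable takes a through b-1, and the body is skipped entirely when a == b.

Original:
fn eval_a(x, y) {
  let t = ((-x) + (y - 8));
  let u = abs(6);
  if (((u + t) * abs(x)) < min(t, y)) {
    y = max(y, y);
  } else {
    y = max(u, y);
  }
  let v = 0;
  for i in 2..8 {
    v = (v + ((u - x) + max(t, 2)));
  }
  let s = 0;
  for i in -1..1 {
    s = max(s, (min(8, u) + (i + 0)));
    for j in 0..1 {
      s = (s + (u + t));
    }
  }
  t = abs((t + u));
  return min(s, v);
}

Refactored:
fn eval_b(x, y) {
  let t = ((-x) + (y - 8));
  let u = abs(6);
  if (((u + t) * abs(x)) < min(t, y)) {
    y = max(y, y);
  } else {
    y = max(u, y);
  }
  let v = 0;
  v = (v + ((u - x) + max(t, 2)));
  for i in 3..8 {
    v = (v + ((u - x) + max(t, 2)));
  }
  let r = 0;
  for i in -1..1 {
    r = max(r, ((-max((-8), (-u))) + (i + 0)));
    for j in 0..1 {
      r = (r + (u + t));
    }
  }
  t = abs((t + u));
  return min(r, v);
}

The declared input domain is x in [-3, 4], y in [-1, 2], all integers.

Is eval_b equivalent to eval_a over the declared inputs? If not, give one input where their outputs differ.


Side by side, the visible changes include: loop structure differs, and statement counts differ, and arithmetic usage differs, and local variable names differ, and min/max/abs usage differs, and constant usage differs.
One worked example (x=-2, y=0) — eval_a: t=-6, then u=6, then (((u + t) * abs(x)) < min(t, y)) is false, then y=6, then v=0, then (i=2), then v=10, then (i=3), then v=20, then (i=4), then v=30, then (i=5), then v=40, then (i=6), then v=50, then (i=7), then v=60, then s=0, then (i=-1), then s=5, then (j=0), then s=5, then (i=0), then s=6, then (j=0), then s=6, then t=0, then returns 6; eval_b: t=-6, then u=6, then (((u + t) * abs(x)) < min(t, y)) is false, then y=6, then v=0, then v=10, then (i=3), then v=20, then (i=4), then v=30, then (i=5), then v=40, then (i=6), then v=50, then (i=7), then v=60, then r=0, then (i=-1), then r=5, then (j=0), then r=5, then (i=0), then r=6, then (j=0), then r=6, then t=0, then returns 6; agreement on 6.
Sweeping the whole domain (32 inputs) finds no disagreement.
verdict: equivalent


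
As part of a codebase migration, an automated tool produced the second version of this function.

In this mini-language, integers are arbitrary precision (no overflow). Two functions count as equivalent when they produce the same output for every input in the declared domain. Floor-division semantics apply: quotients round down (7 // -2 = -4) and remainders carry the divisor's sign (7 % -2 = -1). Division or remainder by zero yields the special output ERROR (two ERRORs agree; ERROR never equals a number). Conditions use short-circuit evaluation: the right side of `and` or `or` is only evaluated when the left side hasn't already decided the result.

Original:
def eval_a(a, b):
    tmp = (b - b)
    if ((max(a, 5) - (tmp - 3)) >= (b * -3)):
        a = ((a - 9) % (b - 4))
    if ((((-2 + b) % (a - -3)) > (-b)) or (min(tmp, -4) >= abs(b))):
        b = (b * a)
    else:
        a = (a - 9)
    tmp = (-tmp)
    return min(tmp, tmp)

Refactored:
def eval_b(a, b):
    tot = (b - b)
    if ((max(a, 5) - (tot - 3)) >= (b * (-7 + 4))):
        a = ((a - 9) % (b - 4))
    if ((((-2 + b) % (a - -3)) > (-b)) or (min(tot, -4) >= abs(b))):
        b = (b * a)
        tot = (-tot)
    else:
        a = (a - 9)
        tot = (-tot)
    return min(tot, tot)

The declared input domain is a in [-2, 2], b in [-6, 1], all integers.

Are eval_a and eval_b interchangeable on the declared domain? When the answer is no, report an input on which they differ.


This is a faithful refactor — statement counts differ, plus constant usage differs, plus local variable names differ, plus arithmetic usage differs, but the computed results match everywhere.
Spot check at a=-1, b=-3 — eval_a: tmp becomes 0; next ((max(a, 5) - (tmp - 3)) >= (b * -3)) evaluates to false; next ((((-2 + b) % (a - -3)) > (-b)) or (min(tmp, -4) >= abs(b))) evaluates to false; next a becomes -10; next tmp becomes 0; next final value 0. eval_b: tot becomes 0; next ((max(a, 5) - (tot - 3)) >= (b * (-7 + 4))) evaluates to false; next ((((-2 + b) % (a - -3)) > (-b)) or (min(tot, -4) >= abs(b))) evaluates to false; next a becomes -10; next tot becomes 0; next final value 0. Both give 0.
Across all 40 domain points the two functions coincide.
verdict: equivalent


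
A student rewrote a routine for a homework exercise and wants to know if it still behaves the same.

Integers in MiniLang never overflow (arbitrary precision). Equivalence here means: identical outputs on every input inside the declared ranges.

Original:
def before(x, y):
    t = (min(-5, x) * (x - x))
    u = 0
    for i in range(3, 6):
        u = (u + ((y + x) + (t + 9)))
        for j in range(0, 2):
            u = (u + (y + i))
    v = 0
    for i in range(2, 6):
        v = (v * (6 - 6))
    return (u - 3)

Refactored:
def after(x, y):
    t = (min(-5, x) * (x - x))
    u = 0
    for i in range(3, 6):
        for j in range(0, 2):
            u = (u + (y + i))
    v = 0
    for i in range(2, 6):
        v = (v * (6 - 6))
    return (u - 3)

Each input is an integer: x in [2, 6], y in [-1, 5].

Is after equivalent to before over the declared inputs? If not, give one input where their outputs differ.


At x=2, y=-1: before gives 45, after gives 15.
verdict: not equivalent; witness: x=2, y=-1


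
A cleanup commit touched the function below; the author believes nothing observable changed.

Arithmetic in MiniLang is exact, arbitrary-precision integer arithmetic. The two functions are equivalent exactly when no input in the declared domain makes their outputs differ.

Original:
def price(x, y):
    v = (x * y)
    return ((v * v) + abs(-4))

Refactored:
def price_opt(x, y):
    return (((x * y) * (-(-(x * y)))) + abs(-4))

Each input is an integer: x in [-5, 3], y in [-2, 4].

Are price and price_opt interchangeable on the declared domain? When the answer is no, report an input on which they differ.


Although local variable names differ, plus arithmetic usage differs, plus statement counts differ, 63/63 inputs agree.
verdict: equivalent


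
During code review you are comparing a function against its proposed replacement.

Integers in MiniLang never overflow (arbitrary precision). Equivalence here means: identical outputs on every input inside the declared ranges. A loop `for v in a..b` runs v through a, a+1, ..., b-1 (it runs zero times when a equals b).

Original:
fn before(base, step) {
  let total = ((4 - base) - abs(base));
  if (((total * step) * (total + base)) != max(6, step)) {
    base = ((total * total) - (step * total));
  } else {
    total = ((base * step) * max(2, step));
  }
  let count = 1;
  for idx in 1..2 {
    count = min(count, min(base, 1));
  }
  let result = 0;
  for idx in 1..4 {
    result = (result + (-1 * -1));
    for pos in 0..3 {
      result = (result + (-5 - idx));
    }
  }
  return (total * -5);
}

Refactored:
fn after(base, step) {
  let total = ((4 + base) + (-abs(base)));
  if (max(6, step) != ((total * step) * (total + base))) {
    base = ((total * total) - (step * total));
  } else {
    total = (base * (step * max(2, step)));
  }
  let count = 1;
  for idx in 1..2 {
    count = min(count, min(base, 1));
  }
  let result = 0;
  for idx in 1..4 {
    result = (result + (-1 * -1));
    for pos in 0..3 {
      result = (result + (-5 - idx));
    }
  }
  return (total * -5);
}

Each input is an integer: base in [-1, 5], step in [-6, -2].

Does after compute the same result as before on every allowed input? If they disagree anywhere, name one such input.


The rewrite breaks on base=-1, step=-6, where the results are -20 and -10.
before: total := 4 | (((total * step) * (total + base)) != max(6, step)): true | base := 40 | count := 1 | iter idx=1: | count := 1 | result := 0 | iter idx=1: | result := 1 | iter pos=0: | result := -5 | iter pos=1: | result := -11 | iter pos=2: | result := -17 | iter idx=2: | result := -16 | iter pos=0: | result := -23 | iter pos=1: | result := -30 | iter pos=2: | result := -37 | iter idx=3: | result := -36 | iter pos=0: | result := -44 | iter pos=1: | result := -52 | iter pos=2: | result := -60 | result -20
after: total := 2 | (max(6, step) != ((total * step) * (total + base))): true | base := 16 | count := 1 | iter idx=1: | count := 1 | result := 0 | iter idx=1: | result := 1 | iter pos=0: | result := -5 | iter pos=1: | result := -11 | iter pos=2: | result := -17 | iter idx=2: | result := -16 | iter pos=0: | result := -23 | iter pos=1: | result := -30 | iter pos=2: | result := -37 | iter idx=3: | result := -36 | iter pos=0: | result := -44 | iter pos=1: | result := -52 | iter pos=2: | result := -60 | result -10
verdict: not equivalent; witness: base=-1, step=-6


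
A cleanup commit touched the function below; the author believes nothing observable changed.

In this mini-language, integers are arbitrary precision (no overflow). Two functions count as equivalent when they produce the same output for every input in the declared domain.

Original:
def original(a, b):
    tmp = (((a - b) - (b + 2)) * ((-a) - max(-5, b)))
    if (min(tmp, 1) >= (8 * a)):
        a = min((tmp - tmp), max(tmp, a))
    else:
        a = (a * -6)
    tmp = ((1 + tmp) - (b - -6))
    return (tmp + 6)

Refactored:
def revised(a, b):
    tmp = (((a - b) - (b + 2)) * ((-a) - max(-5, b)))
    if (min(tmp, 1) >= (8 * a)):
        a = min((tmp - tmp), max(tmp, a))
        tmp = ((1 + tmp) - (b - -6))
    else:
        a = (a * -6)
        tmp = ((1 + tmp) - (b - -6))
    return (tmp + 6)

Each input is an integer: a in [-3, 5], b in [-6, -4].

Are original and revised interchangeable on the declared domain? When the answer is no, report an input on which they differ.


Reading the diff, among the changes: arithmetic usage differs, and statement counts differ, and constant usage differs.
One worked example (a=5, b=-6) — original: tmp=0, then (min(tmp, 1) >= (8 * a)) is false, then a=-30, then tmp=1, then returns 7; revised: tmp=0, then (min(tmp, 1) >= (8 * a)) is false, then a=-30, then tmp=1, then returns 7; agreement on 7.
Sweeping the whole domain (27 inputs) finds no disagreement.
verdict: equivalent


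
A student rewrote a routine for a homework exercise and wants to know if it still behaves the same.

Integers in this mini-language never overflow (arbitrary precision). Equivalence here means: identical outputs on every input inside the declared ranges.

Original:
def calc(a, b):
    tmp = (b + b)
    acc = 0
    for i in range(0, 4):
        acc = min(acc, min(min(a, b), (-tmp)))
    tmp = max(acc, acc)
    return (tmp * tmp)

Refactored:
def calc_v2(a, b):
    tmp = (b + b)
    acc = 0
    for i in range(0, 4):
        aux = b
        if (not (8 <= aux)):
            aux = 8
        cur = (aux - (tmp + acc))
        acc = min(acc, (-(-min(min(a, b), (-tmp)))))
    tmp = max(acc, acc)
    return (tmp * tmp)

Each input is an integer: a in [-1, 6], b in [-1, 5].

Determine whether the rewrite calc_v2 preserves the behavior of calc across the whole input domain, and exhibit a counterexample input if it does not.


Equivalent — the differences include branching structure differs; comparison usage differs; statement counts differ; constant usage differs; arithmetic usage differs; local variable names differ; boolean connective usage differs, yet no declared input distinguishes the two.
Tracing a=5, b=4: calc: tmp becomes 8; next acc becomes 0; next at i=0:; next acc becomes -8; next at i=1:; next acc becomes -8; next at i=2:; next acc becomes -8; next at i=3:; next acc becomes -8; next tmp becomes -8; next final value 64 | calc_v2: tmp becomes 8; next acc becomes 0; next at i=0:; next aux becomes 4; next (not (8 <= aux)) evaluates to true; next aux becomes 8; next cur becomes 0; next acc becomes -8; next at i=1:; next aux becomes 4; next (not (8 <= aux)) evaluates to true; next aux becomes 8; next cur becomes 8; next acc becomes -8; next at i=2:; next aux becomes 4; next (not (8 <= aux)) evaluates to true; next aux becomes 8; next cur becomes 8; next acc becomes -8; next at i=3:; next aux becomes 4; next (not (8 <= aux)) evaluates to true; next aux becomes 8; next cur becomes 8; next acc becomes -8; next tmp becomes -8; next final value 64 — matching result 64.
Checked all 56 inputs in the declared domain: the outputs agree on every one.
verdict: equivalent


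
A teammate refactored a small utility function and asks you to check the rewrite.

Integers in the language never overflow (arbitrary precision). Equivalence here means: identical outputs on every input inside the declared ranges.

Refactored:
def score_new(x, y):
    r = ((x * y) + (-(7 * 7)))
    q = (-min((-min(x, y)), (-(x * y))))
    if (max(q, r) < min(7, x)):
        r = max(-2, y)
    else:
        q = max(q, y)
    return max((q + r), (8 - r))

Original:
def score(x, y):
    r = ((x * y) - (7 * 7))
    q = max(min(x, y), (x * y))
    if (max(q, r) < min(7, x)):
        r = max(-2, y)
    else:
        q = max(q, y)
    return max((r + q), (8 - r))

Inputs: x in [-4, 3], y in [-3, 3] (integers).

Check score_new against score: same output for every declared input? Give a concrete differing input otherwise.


Comparing the listings, the differences include: min/max/abs usage differs; arithmetic usage differs.
As a probe, take x=-4, y=3: score runs r becomes -61; next q becomes -4; next (max(q, r) < min(7, x)) evaluates to false; next q becomes 3; next final value 69; score_new runs r becomes -61; next q becomes -4; next (max(q, r) < min(7, x)) evaluates to false; next q becomes 3; next final value 69; both end at 69.
Across all 56 domain points the two functions coincide.
verdict: equivalent
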